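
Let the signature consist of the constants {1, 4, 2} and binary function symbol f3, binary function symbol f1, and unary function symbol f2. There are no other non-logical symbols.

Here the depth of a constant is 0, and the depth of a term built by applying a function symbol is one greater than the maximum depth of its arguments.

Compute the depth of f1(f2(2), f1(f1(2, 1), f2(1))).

depth(f2(2)) = 1 + depth(2) = 1 + 0 = 1
depth(f1(2, 1)) = 1 + max(0, 0) = 1
depth(f2(1)) = 1 + depth(1) = 1 + 0 = 1
depth(f1(f1(2, 1), f2(1))) = 1 + max(1, 1) = 2
depth(f1(f2(2), f1(f1(2, 1), f2(1)))) = 1 + max(1, 2) = 3

3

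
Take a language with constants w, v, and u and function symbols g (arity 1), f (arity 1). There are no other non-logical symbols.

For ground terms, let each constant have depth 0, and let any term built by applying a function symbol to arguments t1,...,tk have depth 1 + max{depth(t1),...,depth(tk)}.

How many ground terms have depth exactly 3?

Write N_k for the number of ground terms of depth ≤ k. A term of depth ≤ k is either a constant or a function symbol applied to arguments of depth ≤ k−1, so N_k = 3 + N_{k-1} + N_{k-1}.
N_0 = 3
N_1 = 3 + 3 + 3 = 9
N_2 = 3 + 9 + 9 = 21
N_3 = 3 + 21 + 21 = 45
Terms of depth exactly 3: N_3 − N_2 = 45 − 21 = 24.

24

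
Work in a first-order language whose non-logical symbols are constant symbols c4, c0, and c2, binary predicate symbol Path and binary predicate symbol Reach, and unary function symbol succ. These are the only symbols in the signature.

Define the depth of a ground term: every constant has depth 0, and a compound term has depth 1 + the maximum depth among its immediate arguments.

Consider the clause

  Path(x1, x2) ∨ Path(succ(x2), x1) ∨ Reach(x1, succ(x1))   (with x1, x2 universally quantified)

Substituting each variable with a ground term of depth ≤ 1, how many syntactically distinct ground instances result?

36

Ground terms of depth ≤ 1:
  Count level by level. With function symbols succ/1, the terms of depth ≤ k are the 3 constants together with each function applied to depth-≤(k−1) tuples, so N_k = 3 + N_{k-1}.
  N_0 = 3
  N_1 = 3 + 3 = 6
So there are 6 ground terms available for substitution.
The clause has 2 distinct variables (x1, x2), each appearing in the body. In the free term algebra distinct substitutions yield syntactically distinct ground instances.
Number of ground instances = 6^2 = 36.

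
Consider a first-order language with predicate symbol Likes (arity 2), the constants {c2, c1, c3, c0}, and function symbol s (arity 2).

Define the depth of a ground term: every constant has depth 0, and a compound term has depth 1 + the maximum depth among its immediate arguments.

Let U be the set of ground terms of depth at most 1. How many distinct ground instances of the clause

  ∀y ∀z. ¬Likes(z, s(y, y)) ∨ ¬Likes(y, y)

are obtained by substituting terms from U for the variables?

400

Ground terms of depth ≤ 1:
  Write N_k for the number of ground terms of depth ≤ k. A term of depth ≤ k is either a constant or a function symbol applied to arguments of depth ≤ k−1, so N_k = 4 + N_{k-1}^2.
  N_0 = 4
  N_1 = 4 + 4^2 = 20
So there are 20 ground terms available for substitution.
There are 2 variables to instantiate (y, z), each occurring in at least one literal, so different choices give different ground instances.
Number of ground instances = 20^2 = 400.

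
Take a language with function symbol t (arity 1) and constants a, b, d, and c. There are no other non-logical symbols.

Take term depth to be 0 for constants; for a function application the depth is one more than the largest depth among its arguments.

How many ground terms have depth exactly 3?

4

Let N_k count ground terms of depth at most k. Each non-constant term of depth ≤ k is some function symbol applied to depth-≤(k−1) arguments, giving N_k = 4 + N_{k-1}.
N_0 = 4
N_1 = 4 + 4 = 8
N_2 = 4 + 8 = 12
N_3 = 4 + 12 = 16
Terms of depth exactly 3: N_3 − N_2 = 16 − 12 = 4.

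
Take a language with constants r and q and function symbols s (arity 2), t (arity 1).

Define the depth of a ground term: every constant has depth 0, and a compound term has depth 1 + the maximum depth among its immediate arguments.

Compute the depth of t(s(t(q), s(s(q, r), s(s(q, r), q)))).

5

depth(t(q)) = 1 + depth(q) = 1 + 0 = 1
depth(s(q, r)) = 1 + max(0, 0) = 1
depth(s(s(q, r), q)) = 1 + max(1, 0) = 2
depth(s(s(q, r), s(s(q, r), q))) = 1 + max(1, 2) = 3
depth(s(t(q), s(s(q, r), s(s(q, r), q)))) = 1 + max(1, 3) = 4
depth(t(s(t(q), s(s(q, r), s(s(q, r), q))))) = 1 + depth(s(t(q), s(s(q, r), s(s(q, r), q)))) = 1 + 4 = 5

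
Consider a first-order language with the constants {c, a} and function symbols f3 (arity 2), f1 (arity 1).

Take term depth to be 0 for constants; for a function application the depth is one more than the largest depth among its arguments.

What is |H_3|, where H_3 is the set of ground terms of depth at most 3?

5552

Let N_k = |{terms of depth ≤ k}|. Then N_0 = 2 and N_k = 2 + N_{k-1}^2 + N_{k-1} for k ≥ 1 (one summand per function symbol, arity giving the exponent).
N_0 = 2
N_1 = 2 + 2^2 + 2 = 8
N_2 = 2 + 8^2 + 8 = 74
N_3 = 2 + 74^2 + 74 = 5552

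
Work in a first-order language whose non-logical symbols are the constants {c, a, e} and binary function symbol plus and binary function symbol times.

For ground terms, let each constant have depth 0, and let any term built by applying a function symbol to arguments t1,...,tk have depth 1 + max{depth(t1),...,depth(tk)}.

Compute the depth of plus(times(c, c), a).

2

depth(times(c, c)) = 1 + max(0, 0) = 1
depth(plus(times(c, c), a)) = 1 + max(1, 0) = 2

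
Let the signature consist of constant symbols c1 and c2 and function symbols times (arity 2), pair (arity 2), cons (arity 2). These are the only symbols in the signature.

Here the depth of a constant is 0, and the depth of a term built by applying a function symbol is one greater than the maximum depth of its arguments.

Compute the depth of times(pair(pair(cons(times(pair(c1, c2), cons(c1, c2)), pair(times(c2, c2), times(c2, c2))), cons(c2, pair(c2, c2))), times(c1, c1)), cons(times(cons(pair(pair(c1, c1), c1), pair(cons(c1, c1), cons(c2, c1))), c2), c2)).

6

depth(pair(c1, c2)) = 1 + max(0, 0) = 1
depth(cons(c1, c2)) = 1 + max(0, 0) = 1
depth(times(pair(c1, c2), cons(c1, c2))) = 1 + max(1, 1) = 2
depth(times(c2, c2)) = 1 + max(0, 0) = 1
depth(pair(times(c2, c2), times(c2, c2))) = 1 + max(1, 1) = 2
depth(cons(times(pair(c1, c2), cons(c1, c2)), pair(times(c2, c2), times(c2, c2)))) = 1 + max(2, 2) = 3
depth(pair(c2, c2)) = 1 + max(0, 0) = 1
depth(cons(c2, pair(c2, c2))) = 1 + max(0, 1) = 2
depth(pair(cons(times(pair(c1, c2), cons(c1, c2)), pair(times(c2, c2), times(c2, c2))), cons(c2, pair(c2, c2)))) = 1 + max(3, 2) = 4
depth(times(c1, c1)) = 1 + max(0, 0) = 1
depth(pair(pair(cons(times(pair(c1, c2), cons(c1, c2)), pair(times(c2, c2), times(c2, c2))), cons(c2, pair(c2, c2))), times(c1, c1))) = 1 + max(4, 1) = 5
depth(pair(c1, c1)) = 1 + max(0, 0) = 1
depth(pair(pair(c1, c1), c1)) = 1 + max(1, 0) = 2
depth(cons(c1, c1)) = 1 + max(0, 0) = 1
depth(cons(c2, c1)) = 1 + max(0, 0) = 1
depth(pair(cons(c1, c1), cons(c2, c1))) = 1 + max(1, 1) = 2
depth(cons(pair(pair(c1, c1), c1), pair(cons(c1, c1), cons(c2, c1)))) = 1 + max(2, 2) = 3
depth(times(cons(pair(pair(c1, c1), c1), pair(cons(c1, c1), cons(c2, c1))), c2)) = 1 + max(3, 0) = 4
depth(cons(times(cons(pair(pair(c1, c1), c1), pair(cons(c1, c1), cons(c2, c1))), c2), c2)) = 1 + max(4, 0) = 5
depth(times(pair(pair(cons(times(pair(c1, c2), cons(c1, c2)), pair(times(c2, c2), times(c2, c2))), cons(c2, pair(c2, c2))), times(c1, c1)), cons(times(cons(pair(pair(c1, c1), c1), pair(cons(c1, c1), cons(c2, c1))), c2), c2))) = 1 + max(5, 5) = 6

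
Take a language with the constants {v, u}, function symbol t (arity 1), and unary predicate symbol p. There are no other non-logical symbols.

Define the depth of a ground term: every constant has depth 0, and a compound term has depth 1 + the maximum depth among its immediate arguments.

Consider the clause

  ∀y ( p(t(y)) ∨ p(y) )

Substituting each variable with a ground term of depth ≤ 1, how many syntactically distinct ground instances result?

Ground terms of depth ≤ 1:
  If N_k denotes the number of depth-≤k ground terms, the 2 constants give N_0 = 2, and each function symbol of arity r contributes N_{k-1}^r new terms at level k: N_k = 2 + N_{k-1}.
  N_0 = 2
  N_1 = 2 + 2 = 4
  Explicitly: v, u, t(v), t(u).
So there are 4 ground terms available for substitution.
The body mentions the single quantified variable y; since ground terms form a free algebra, no two substitutions collapse to the same formula.
Number of ground instances = 4.

4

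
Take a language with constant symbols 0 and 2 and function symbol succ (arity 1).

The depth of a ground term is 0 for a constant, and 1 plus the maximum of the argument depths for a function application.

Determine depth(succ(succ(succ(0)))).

depth(succ(0)) = 1 + depth(0) = 1 + 0 = 1
depth(succ(succ(0))) = 1 + depth(succ(0)) = 1 + 1 = 2
depth(succ(succ(succ(0)))) = 1 + depth(succ(succ(0))) = 1 + 2 = 3

3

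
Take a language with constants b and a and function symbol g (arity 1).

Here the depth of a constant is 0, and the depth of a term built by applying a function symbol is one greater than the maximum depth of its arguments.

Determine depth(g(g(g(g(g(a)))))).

5

depth(g(a)) = 1 + depth(a) = 1 + 0 = 1
depth(g(g(a))) = 1 + depth(g(a)) = 1 + 1 = 2
depth(g(g(g(a)))) = 1 + depth(g(g(a))) = 1 + 2 = 3
depth(g(g(g(g(a))))) = 1 + depth(g(g(g(a)))) = 1 + 3 = 4
depth(g(g(g(g(g(a)))))) = 1 + depth(g(g(g(g(a))))) = 1 + 4 = 5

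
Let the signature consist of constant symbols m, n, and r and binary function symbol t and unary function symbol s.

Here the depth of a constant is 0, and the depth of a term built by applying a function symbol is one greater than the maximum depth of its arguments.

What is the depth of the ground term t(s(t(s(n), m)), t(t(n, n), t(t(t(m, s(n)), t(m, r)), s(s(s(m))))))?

depth(s(n)) = 1 + depth(n) = 1 + 0 = 1
depth(t(s(n), m)) = 1 + max(1, 0) = 2
depth(s(t(s(n), m))) = 1 + depth(t(s(n), m)) = 1 + 2 = 3
depth(t(n, n)) = 1 + max(0, 0) = 1
depth(t(m, s(n))) = 1 + max(0, 1) = 2
depth(t(m, r)) = 1 + max(0, 0) = 1
depth(t(t(m, s(n)), t(m, r))) = 1 + max(2, 1) = 3
depth(s(m)) = 1 + depth(m) = 1 + 0 = 1
depth(s(s(m))) = 1 + depth(s(m)) = 1 + 1 = 2
depth(s(s(s(m)))) = 1 + depth(s(s(m))) = 1 + 2 = 3
depth(t(t(t(m, s(n)), t(m, r)), s(s(s(m))))) = 1 + max(3, 3) = 4
depth(t(t(n, n), t(t(t(m, s(n)), t(m, r)), s(s(s(m)))))) = 1 + max(1, 4) = 5
depth(t(s(t(s(n), m)), t(t(n, n), t(t(t(m, s(n)), t(m, r)), s(s(s(m))))))) = 1 + max(3, 5) = 6

6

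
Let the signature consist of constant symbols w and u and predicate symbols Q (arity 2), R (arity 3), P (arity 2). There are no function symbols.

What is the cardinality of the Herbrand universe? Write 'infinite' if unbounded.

2

There are no function symbols, so every ground term is one of the 2 constants.
The Herbrand universe is {w, u}, which is finite with 2 elements.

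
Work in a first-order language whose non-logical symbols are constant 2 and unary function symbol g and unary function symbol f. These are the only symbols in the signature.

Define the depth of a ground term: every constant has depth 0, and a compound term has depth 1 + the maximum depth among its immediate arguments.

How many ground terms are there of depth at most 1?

Let N_k = |{terms of depth ≤ k}|. Then N_0 = 1 and N_k = 1 + N_{k-1} + N_{k-1} for k ≥ 1 (one summand per function symbol, arity giving the exponent).
N_0 = 1
N_1 = 1 + 1 + 1 = 3

3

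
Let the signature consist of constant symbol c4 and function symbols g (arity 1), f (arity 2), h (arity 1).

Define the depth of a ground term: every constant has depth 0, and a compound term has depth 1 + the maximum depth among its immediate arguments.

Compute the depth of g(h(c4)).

depth(h(c4)) = 1 + depth(c4) = 1 + 0 = 1
depth(g(h(c4))) = 1 + depth(h(c4)) = 1 + 1 = 2

2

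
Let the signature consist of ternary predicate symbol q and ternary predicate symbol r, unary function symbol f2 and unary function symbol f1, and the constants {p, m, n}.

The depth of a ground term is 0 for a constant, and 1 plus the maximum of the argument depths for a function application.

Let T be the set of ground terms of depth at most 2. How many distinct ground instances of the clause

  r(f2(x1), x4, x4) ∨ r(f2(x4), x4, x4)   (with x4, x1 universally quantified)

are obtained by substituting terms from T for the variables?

Ground terms of depth ≤ 2:
  If N_k denotes the number of depth-≤k ground terms, the 3 constants give N_0 = 3, and each function symbol of arity r contributes N_{k-1}^r new terms at level k: N_k = 3 + N_{k-1} + N_{k-1}.
  N_0 = 3
  N_1 = 3 + 3 + 3 = 9
  N_2 = 3 + 9 + 9 = 21
So there are 21 ground terms available for substitution.
The clause has 2 distinct variables (x4, x1), each appearing in the body. In the free term algebra distinct substitutions yield syntactically distinct ground instances.
Number of ground instances = 21^2 = 441.

441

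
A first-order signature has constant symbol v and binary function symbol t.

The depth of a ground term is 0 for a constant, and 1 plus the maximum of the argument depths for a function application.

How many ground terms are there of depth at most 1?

If N_k denotes the number of depth-≤k ground terms, the 1 constant gives N_0 = 1, and each function symbol of arity r contributes N_{k-1}^r new terms at level k: N_k = 1 + N_{k-1}^2.
N_0 = 1
N_1 = 1 + 1^2 = 2

2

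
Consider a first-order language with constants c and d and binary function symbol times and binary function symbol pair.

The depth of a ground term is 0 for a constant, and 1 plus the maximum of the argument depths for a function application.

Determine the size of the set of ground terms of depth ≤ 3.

Let N_k count ground terms of depth at most k. Each non-constant term of depth ≤ k is some function symbol applied to depth-≤(k−1) arguments, giving N_k = 2 + N_{k-1}^2 + N_{k-1}^2.
N_0 = 2
N_1 = 2 + 2^2 + 2^2 = 10
N_2 = 2 + 10^2 + 10^2 = 202
N_3 = 2 + 202^2 + 202^2 = 81610

81610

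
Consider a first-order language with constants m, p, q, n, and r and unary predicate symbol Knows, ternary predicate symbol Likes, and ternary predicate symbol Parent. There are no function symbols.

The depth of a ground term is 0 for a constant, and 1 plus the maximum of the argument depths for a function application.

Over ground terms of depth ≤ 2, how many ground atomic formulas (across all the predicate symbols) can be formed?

First count ground terms of depth ≤ 2.
With no function symbols every ground term is a constant, so there are exactly 5 ground terms at every depth bound.
N_0 = 5
N_1 = 5
N_2 = 5
So |H| = 5.
For each predicate symbol, the number of ground atoms is |H| raised to its arity; summing:
  Knows: 5;  Likes: 5^3 = 125;  Parent: 5^3 = 125
Total ground atoms: 5 + 125 + 125 = 255.

255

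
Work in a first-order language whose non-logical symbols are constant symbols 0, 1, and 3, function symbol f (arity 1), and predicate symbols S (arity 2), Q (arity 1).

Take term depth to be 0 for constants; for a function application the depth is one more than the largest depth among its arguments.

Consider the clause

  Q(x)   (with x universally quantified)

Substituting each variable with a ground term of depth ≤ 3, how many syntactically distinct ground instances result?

Ground terms of depth ≤ 3:
  If N_k denotes the number of depth-≤k ground terms, the 3 constants give N_0 = 3, and each function symbol of arity r contributes N_{k-1}^r new terms at level k: N_k = 3 + N_{k-1}.
  N_0 = 3
  N_1 = 3 + 3 = 6
  N_2 = 3 + 6 = 9
  N_3 = 3 + 9 = 12
  Explicitly: 0, 1, 3, f(0), f(1), f(3), f(f(0)), f(f(1)), f(f(3)), f(f(f(0))), f(f(f(1))), f(f(f(3))).
So there are 12 ground terms available for substitution.
The clause has 1 distinct variable (x), which appears in the body. In the free term algebra distinct substitutions yield syntactically distinct ground instances.
Number of ground instances = 12.

12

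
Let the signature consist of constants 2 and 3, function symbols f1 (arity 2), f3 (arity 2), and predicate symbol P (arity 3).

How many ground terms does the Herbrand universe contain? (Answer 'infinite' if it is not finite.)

The signature has at least one function symbol (f1, arity 2) and at least one constant (2).
Iterating f1 gives infinitely many distinct ground terms: 2, f1(2, 2), f1(f1(2, 2), f1(2, 2)), ...
So the Herbrand universe is infinite.

infinite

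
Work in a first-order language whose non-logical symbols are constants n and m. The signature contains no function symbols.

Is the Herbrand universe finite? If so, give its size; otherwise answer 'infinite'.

2

There are no function symbols, so every ground term is one of the 2 constants.
The Herbrand universe is {n, m}, which is finite with 2 elements.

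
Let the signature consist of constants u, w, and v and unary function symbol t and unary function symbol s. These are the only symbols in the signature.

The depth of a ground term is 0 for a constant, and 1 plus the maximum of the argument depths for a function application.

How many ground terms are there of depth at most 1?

9

Count level by level. With function symbols t/1, s/1, the terms of depth ≤ k are the 3 constants together with each function applied to depth-≤(k−1) tuples, so N_k = 3 + N_{k-1} + N_{k-1}.
N_0 = 3
N_1 = 3 + 3 + 3 = 9
Explicitly: u, w, v, t(u), t(w), t(v), s(u), s(w), s(v).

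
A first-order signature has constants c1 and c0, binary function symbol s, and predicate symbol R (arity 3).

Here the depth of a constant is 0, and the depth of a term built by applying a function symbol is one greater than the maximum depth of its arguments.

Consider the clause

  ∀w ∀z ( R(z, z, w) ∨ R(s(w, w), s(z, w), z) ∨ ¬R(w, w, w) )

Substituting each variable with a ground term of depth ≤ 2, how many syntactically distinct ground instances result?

1444

Ground terms of depth ≤ 2:
  If N_k denotes the number of depth-≤k ground terms, the 2 constants give N_0 = 2, and each function symbol of arity r contributes N_{k-1}^r new terms at level k: N_k = 2 + N_{k-1}^2.
  N_0 = 2
  N_1 = 2 + 2^2 = 6
  N_2 = 2 + 6^2 = 38
So there are 38 ground terms available for substitution.
Each of w, z ranges independently over the available ground terms, and distinct assignments produce distinct instances.
Number of ground instances = 38^2 = 1444.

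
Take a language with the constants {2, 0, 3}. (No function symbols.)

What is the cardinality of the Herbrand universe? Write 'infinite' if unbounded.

3

There are no function symbols, so every ground term is one of the 3 constants.
The Herbrand universe is {2, 0, 3}, which is finite with 3 elements.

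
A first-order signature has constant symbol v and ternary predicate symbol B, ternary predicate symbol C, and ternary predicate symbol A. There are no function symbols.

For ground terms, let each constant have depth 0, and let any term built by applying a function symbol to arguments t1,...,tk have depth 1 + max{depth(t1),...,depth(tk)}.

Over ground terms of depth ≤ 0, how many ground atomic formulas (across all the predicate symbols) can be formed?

First count ground terms of depth ≤ 0.
With no function symbols every ground term is a constant, so there is exactly 1 ground term at every depth bound.
N_0 = 1
Explicitly: v.
So |H| = 1.
For each predicate symbol, the number of ground atoms is |H| raised to its arity; summing:
  B: 1^3 = 1;  C: 1^3 = 1;  A: 1^3 = 1
Total ground atoms: 1 + 1 + 1 = 3.

3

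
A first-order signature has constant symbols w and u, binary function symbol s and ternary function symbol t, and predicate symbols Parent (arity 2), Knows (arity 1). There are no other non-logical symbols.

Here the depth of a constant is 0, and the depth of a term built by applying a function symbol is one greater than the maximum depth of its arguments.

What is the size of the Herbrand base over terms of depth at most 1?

First count ground terms of depth ≤ 1.
Count level by level. With function symbols s/2, t/3, the terms of depth ≤ k are the 2 constants together with each function applied to depth-≤(k−1) tuples, so N_k = 2 + N_{k-1}^2 + N_{k-1}^3.
N_0 = 2
N_1 = 2 + 2^2 + 2^3 = 14
So |H| = 14.
Ground atoms are formed by filling each argument slot of a predicate with a term from H, so an r-ary predicate gives |H|^r atoms:
  Parent: 14^2 = 196;  Knows: 14
Total ground atoms: 196 + 14 = 210.

210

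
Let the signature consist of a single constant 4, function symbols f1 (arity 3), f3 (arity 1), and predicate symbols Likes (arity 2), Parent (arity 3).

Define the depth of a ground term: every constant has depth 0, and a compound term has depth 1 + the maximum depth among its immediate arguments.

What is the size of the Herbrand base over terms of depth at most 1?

36

First count ground terms of depth ≤ 1.
Let N_k count ground terms of depth at most k. Each non-constant term of depth ≤ k is some function symbol applied to depth-≤(k−1) arguments, giving N_k = 1 + N_{k-1}^3 + N_{k-1}.
N_0 = 1
N_1 = 1 + 1^3 + 1 = 3
Explicitly: 4, f1(4, 4, 4), f3(4).
So |H| = 3.
Each predicate of arity r yields |H|^r ground atoms (one per choice of an r-tuple from H):
  Likes: 3^2 = 9;  Parent: 3^3 = 27
Total ground atoms: 9 + 27 = 36.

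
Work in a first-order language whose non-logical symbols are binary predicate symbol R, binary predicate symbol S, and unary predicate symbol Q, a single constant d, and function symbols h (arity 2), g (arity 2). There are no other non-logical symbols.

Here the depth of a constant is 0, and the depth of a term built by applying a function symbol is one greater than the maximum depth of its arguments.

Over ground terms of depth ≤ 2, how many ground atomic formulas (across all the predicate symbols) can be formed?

741

First count ground terms of depth ≤ 2.
Write N_k for the number of ground terms of depth ≤ k. A term of depth ≤ k is either a constant or a function symbol applied to arguments of depth ≤ k−1, so N_k = 1 + N_{k-1}^2 + N_{k-1}^2.
N_0 = 1
N_1 = 1 + 1^2 + 1^2 = 3
N_2 = 1 + 3^2 + 3^2 = 19
So |H| = 19.
For each predicate symbol, the number of ground atoms is |H| raised to its arity; summing:
  R: 19^2 = 361;  S: 19^2 = 361;  Q: 19
Total ground atoms: 361 + 361 + 19 = 741.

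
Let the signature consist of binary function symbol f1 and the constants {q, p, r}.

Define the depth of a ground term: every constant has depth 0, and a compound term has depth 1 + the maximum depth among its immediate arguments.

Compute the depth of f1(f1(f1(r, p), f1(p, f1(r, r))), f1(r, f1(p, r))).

4

depth(f1(r, p)) = 1 + max(0, 0) = 1
depth(f1(r, r)) = 1 + max(0, 0) = 1
depth(f1(p, f1(r, r))) = 1 + max(0, 1) = 2
depth(f1(f1(r, p), f1(p, f1(r, r)))) = 1 + max(1, 2) = 3
depth(f1(p, r)) = 1 + max(0, 0) = 1
depth(f1(r, f1(p, r))) = 1 + max(0, 1) = 2
depth(f1(f1(f1(r, p), f1(p, f1(r, r))), f1(r, f1(p, r)))) = 1 + max(3, 2) = 4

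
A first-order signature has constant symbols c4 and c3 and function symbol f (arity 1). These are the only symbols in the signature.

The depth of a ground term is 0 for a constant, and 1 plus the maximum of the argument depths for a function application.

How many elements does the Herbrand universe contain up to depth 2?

Let N_k count ground terms of depth at most k. Each non-constant term of depth ≤ k is some function symbol applied to depth-≤(k−1) arguments, giving N_k = 2 + N_{k-1}.
N_0 = 2
N_1 = 2 + 2 = 4
N_2 = 2 + 4 = 6
Explicitly: c4, c3, f(c4), f(c3), f(f(c4)), f(f(c3)).

6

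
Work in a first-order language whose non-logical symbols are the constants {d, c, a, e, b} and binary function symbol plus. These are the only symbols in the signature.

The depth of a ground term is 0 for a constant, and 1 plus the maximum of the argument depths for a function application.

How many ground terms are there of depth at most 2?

905

Let N_k = |{terms of depth ≤ k}|. Then N_0 = 5 and N_k = 5 + N_{k-1}^2 for k ≥ 1 (one summand per function symbol, arity giving the exponent).
N_0 = 5
N_1 = 5 + 5^2 = 30
N_2 = 5 + 30^2 = 905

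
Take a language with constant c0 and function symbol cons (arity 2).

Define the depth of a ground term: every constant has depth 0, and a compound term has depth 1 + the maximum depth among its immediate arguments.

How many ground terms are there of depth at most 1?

2

Write N_k for the number of ground terms of depth ≤ k. A term of depth ≤ k is either a constant or a function symbol applied to arguments of depth ≤ k−1, so N_k = 1 + N_{k-1}^2.
N_0 = 1
N_1 = 1 + 1^2 = 2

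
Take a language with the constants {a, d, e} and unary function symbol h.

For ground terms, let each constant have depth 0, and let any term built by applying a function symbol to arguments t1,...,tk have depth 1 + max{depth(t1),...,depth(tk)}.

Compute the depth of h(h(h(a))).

depth(h(a)) = 1 + depth(a) = 1 + 0 = 1
depth(h(h(a))) = 1 + depth(h(a)) = 1 + 1 = 2
depth(h(h(h(a)))) = 1 + depth(h(h(a))) = 1 + 2 = 3

3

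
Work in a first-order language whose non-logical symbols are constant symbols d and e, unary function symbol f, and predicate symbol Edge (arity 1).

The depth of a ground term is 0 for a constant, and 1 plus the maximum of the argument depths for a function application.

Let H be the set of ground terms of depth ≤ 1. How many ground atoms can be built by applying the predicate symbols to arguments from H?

4

First count ground terms of depth ≤ 1.
Count level by level. With function symbols f/1, the terms of depth ≤ k are the 2 constants together with each function applied to depth-≤(k−1) tuples, so N_k = 2 + N_{k-1}.
N_0 = 2
N_1 = 2 + 2 = 4
Explicitly: d, e, f(d), f(e).
So |H| = 4.
Each predicate of arity r yields |H|^r ground atoms (one per choice of an r-tuple from H):
  Edge: 4
Total ground atoms: 4.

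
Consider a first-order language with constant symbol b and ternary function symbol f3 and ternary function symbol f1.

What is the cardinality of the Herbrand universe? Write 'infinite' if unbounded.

The signature has at least one function symbol (f3, arity 3) and at least one constant (b).
Iterating f3 gives infinitely many distinct ground terms: b, f3(b, b, b), f3(f3(b, b, b), f3(b, b, b), f3(b, b, b)), ...
So the Herbrand universe is infinite.

infinite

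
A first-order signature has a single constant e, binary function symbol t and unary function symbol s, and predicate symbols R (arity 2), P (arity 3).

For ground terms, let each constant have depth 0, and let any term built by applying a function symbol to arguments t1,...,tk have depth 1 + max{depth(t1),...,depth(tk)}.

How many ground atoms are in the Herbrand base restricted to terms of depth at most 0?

2

First count ground terms of depth ≤ 0.
Let N_k count ground terms of depth at most k. Each non-constant term of depth ≤ k is some function symbol applied to depth-≤(k−1) arguments, giving N_k = 1 + N_{k-1}^2 + N_{k-1}.
N_0 = 1
So |H| = 1.
Each predicate of arity r yields |H|^r ground atoms (one per choice of an r-tuple from H):
  R: 1^2 = 1;  P: 1^3 = 1
Total ground atoms: 1 + 1 = 2.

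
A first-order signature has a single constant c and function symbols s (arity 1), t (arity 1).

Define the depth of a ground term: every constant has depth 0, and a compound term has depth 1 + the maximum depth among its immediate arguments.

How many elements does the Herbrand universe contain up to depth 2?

7

Let N_k count ground terms of depth at most k. Each non-constant term of depth ≤ k is some function symbol applied to depth-≤(k−1) arguments, giving N_k = 1 + N_{k-1} + N_{k-1}.
N_0 = 1
N_1 = 1 + 1 + 1 = 3
N_2 = 1 + 3 + 3 = 7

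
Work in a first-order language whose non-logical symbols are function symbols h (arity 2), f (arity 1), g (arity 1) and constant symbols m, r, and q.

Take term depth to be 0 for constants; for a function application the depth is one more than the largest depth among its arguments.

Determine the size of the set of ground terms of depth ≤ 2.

363

Let N_k count ground terms of depth at most k. Each non-constant term of depth ≤ k is some function symbol applied to depth-≤(k−1) arguments, giving N_k = 3 + N_{k-1}^2 + N_{k-1} + N_{k-1}.
N_0 = 3
N_1 = 3 + 3^2 + 3 + 3 = 18
N_2 = 3 + 18^2 + 18 + 18 = 363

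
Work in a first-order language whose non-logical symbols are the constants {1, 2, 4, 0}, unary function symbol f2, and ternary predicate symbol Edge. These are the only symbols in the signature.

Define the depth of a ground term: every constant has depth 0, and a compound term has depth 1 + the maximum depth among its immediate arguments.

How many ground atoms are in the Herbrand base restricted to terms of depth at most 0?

First count ground terms of depth ≤ 0.
Let N_k = |{terms of depth ≤ k}|. Then N_0 = 4 and N_k = 4 + N_{k-1} for k ≥ 1 (one summand per function symbol, arity giving the exponent).
N_0 = 4
So |H| = 4.
A ground atom is a predicate applied to a tuple of terms from H, so the count is the sum over predicates of |H|^arity:
  Edge: 4^3 = 64
Total ground atoms: 64.

64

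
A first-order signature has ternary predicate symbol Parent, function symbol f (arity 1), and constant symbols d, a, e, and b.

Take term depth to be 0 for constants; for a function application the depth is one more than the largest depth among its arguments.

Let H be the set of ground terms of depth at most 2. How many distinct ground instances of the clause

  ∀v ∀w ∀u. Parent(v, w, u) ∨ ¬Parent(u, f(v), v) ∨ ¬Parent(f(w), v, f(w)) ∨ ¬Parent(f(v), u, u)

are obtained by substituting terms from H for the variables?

1728

Ground terms of depth ≤ 2:
  Write N_k for the number of ground terms of depth ≤ k. A term of depth ≤ k is either a constant or a function symbol applied to arguments of depth ≤ k−1, so N_k = 4 + N_{k-1}.
  N_0 = 4
  N_1 = 4 + 4 = 8
  N_2 = 4 + 8 = 12
  Explicitly: d, a, e, b, f(d), f(a), f(e), f(b), f(f(d)), f(f(a)), f(f(e)), f(f(b)).
So there are 12 ground terms available for substitution.
The clause has 3 distinct variables (v, w, u), each appearing in the body. In the free term algebra distinct substitutions yield syntactically distinct ground instances.
Number of ground instances = 12^3 = 1728.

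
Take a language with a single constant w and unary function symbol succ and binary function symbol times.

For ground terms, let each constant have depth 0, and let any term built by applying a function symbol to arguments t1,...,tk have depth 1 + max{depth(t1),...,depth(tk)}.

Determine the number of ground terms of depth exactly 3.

Let N_k count ground terms of depth at most k. Each non-constant term of depth ≤ k is some function symbol applied to depth-≤(k−1) arguments, giving N_k = 1 + N_{k-1} + N_{k-1}^2.
N_0 = 1
N_1 = 1 + 1 + 1^2 = 3
N_2 = 1 + 3 + 3^2 = 13
N_3 = 1 + 13 + 13^2 = 183
Terms of depth exactly 3: N_3 − N_2 = 183 − 13 = 170.

170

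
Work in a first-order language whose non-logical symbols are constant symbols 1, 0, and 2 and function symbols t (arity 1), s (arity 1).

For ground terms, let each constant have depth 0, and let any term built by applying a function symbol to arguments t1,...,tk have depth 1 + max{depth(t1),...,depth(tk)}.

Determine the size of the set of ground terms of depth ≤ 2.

If N_k denotes the number of depth-≤k ground terms, the 3 constants give N_0 = 3, and each function symbol of arity r contributes N_{k-1}^r new terms at level k: N_k = 3 + N_{k-1} + N_{k-1}.
N_0 = 3
N_1 = 3 + 3 + 3 = 9
N_2 = 3 + 9 + 9 = 21

21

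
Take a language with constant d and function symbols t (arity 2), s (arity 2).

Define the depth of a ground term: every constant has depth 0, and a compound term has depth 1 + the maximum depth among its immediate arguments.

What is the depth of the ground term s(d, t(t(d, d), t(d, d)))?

3

depth(t(d, d)) = 1 + max(0, 0) = 1
depth(t(t(d, d), t(d, d))) = 1 + max(1, 1) = 2
depth(s(d, t(t(d, d), t(d, d)))) = 1 + max(0, 2) = 3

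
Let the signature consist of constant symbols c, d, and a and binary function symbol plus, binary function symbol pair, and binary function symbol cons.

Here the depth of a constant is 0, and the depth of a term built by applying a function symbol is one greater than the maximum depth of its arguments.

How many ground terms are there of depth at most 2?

Write N_k for the number of ground terms of depth ≤ k. A term of depth ≤ k is either a constant or a function symbol applied to arguments of depth ≤ k−1, so N_k = 3 + N_{k-1}^2 + N_{k-1}^2 + N_{k-1}^2.
N_0 = 3
N_1 = 3 + 3^2 + 3^2 + 3^2 = 30
N_2 = 3 + 30^2 + 30^2 + 30^2 = 2703

2703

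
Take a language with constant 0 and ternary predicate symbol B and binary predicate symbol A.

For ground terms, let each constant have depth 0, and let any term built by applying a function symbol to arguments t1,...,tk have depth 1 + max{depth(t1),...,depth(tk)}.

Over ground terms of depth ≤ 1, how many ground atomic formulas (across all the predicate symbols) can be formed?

First count ground terms of depth ≤ 1.
With no function symbols every ground term is a constant, so there is exactly 1 ground term at every depth bound.
N_0 = 1
N_1 = 1
So |H| = 1.
A ground atom is a predicate applied to a tuple of terms from H, so the count is the sum over predicates of |H|^arity:
  B: 1^3 = 1;  A: 1^2 = 1
Total ground atoms: 1 + 1 = 2.

2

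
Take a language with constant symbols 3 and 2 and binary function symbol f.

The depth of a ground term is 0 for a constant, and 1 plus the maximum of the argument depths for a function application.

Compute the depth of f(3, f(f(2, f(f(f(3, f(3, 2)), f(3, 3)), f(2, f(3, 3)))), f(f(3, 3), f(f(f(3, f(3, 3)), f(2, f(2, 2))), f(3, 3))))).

7

depth(f(3, 2)) = 1 + max(0, 0) = 1
depth(f(3, f(3, 2))) = 1 + max(0, 1) = 2
depth(f(3, 3)) = 1 + max(0, 0) = 1
depth(f(f(3, f(3, 2)), f(3, 3))) = 1 + max(2, 1) = 3
depth(f(2, f(3, 3))) = 1 + max(0, 1) = 2
depth(f(f(f(3, f(3, 2)), f(3, 3)), f(2, f(3, 3)))) = 1 + max(3, 2) = 4
depth(f(2, f(f(f(3, f(3, 2)), f(3, 3)), f(2, f(3, 3))))) = 1 + max(0, 4) = 5
depth(f(3, f(3, 3))) = 1 + max(0, 1) = 2
depth(f(2, 2)) = 1 + max(0, 0) = 1
depth(f(2, f(2, 2))) = 1 + max(0, 1) = 2
depth(f(f(3, f(3, 3)), f(2, f(2, 2)))) = 1 + max(2, 2) = 3
depth(f(f(f(3, f(3, 3)), f(2, f(2, 2))), f(3, 3))) = 1 + max(3, 1) = 4
depth(f(f(3, 3), f(f(f(3, f(3, 3)), f(2, f(2, 2))), f(3, 3)))) = 1 + max(1, 4) = 5
depth(f(f(2, f(f(f(3, f(3, 2)), f(3, 3)), f(2, f(3, 3)))), f(f(3, 3), f(f(f(3, f(3, 3)), f(2, f(2, 2))), f(3, 3))))) = 1 + max(5, 5) = 6
depth(f(3, f(f(2, f(f(f(3, f(3, 2)), f(3, 3)), f(2, f(3, 3)))), f(f(3, 3), f(f(f(3, f(3, 3)), f(2, f(2, 2))), f(3, 3)))))) = 1 + max(0, 6) = 7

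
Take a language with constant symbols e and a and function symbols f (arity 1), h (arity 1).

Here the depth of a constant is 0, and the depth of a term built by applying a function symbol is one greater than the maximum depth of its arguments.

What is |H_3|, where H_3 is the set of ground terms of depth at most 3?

If N_k denotes the number of depth-≤k ground terms, the 2 constants give N_0 = 2, and each function symbol of arity r contributes N_{k-1}^r new terms at level k: N_k = 2 + N_{k-1} + N_{k-1}.
N_0 = 2
N_1 = 2 + 2 + 2 = 6
N_2 = 2 + 6 + 6 = 14
N_3 = 2 + 14 + 14 = 30

30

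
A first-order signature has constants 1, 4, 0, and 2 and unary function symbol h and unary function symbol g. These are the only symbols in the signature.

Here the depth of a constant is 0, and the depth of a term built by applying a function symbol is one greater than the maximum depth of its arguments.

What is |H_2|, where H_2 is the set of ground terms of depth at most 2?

28

Let N_k = |{terms of depth ≤ k}|. Then N_0 = 4 and N_k = 4 + N_{k-1} + N_{k-1} for k ≥ 1 (one summand per function symbol, arity giving the exponent).
N_0 = 4
N_1 = 4 + 4 + 4 = 12
N_2 = 4 + 12 + 12 = 28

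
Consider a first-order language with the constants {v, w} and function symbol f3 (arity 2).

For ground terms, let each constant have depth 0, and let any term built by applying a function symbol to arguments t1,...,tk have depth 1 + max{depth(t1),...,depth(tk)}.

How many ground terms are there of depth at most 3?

1446

If N_k denotes the number of depth-≤k ground terms, the 2 constants give N_0 = 2, and each function symbol of arity r contributes N_{k-1}^r new terms at level k: N_k = 2 + N_{k-1}^2.
N_0 = 2
N_1 = 2 + 2^2 = 6
N_2 = 2 + 6^2 = 38
N_3 = 2 + 38^2 = 1446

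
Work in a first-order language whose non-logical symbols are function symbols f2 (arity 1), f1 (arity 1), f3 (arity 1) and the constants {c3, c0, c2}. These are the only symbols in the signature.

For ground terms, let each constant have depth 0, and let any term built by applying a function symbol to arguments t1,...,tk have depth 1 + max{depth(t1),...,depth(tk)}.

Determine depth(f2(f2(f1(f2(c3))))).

4

depth(f2(c3)) = 1 + depth(c3) = 1 + 0 = 1
depth(f1(f2(c3))) = 1 + depth(f2(c3)) = 1 + 1 = 2
depth(f2(f1(f2(c3)))) = 1 + depth(f1(f2(c3))) = 1 + 2 = 3
depth(f2(f2(f1(f2(c3))))) = 1 + depth(f2(f1(f2(c3)))) = 1 + 3 = 4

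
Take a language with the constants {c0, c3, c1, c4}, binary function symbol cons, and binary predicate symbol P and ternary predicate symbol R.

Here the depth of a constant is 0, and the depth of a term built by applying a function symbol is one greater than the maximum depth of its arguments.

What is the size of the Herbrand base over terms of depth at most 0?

80

First count ground terms of depth ≤ 0.
Let N_k count ground terms of depth at most k. Each non-constant term of depth ≤ k is some function symbol applied to depth-≤(k−1) arguments, giving N_k = 4 + N_{k-1}^2.
N_0 = 4
Explicitly: c0, c3, c1, c4.
So |H| = 4.
A ground atom is a predicate applied to a tuple of terms from H, so the count is the sum over predicates of |H|^arity:
  P: 4^2 = 16;  R: 4^3 = 64
Total ground atoms: 16 + 64 = 80.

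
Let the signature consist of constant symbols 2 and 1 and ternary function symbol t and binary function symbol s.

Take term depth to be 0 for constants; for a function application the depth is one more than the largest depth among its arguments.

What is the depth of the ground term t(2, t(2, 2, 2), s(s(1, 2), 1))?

depth(t(2, 2, 2)) = 1 + max(0, 0, 0) = 1
depth(s(1, 2)) = 1 + max(0, 0) = 1
depth(s(s(1, 2), 1)) = 1 + max(1, 0) = 2
depth(t(2, t(2, 2, 2), s(s(1, 2), 1))) = 1 + max(0, 1, 2) = 3

3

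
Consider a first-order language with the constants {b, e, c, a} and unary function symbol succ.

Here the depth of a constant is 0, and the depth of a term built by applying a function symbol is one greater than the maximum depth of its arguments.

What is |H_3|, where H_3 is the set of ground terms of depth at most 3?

Let N_k count ground terms of depth at most k. Each non-constant term of depth ≤ k is some function symbol applied to depth-≤(k−1) arguments, giving N_k = 4 + N_{k-1}.
N_0 = 4
N_1 = 4 + 4 = 8
N_2 = 4 + 8 = 12
N_3 = 4 + 12 = 16

16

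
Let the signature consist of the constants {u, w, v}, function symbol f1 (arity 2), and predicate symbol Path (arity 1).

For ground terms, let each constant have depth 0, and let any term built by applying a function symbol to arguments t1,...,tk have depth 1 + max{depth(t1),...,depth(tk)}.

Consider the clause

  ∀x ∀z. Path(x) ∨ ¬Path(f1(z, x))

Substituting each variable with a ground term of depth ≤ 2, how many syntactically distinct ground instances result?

21609

Ground terms of depth ≤ 2:
  Write N_k for the number of ground terms of depth ≤ k. A term of depth ≤ k is either a constant or a function symbol applied to arguments of depth ≤ k−1, so N_k = 3 + N_{k-1}^2.
  N_0 = 3
  N_1 = 3 + 3^2 = 12
  N_2 = 3 + 12^2 = 147
So there are 147 ground terms available for substitution.
The clause has 2 distinct variables (x, z), each appearing in the body. In the free term algebra distinct substitutions yield syntactically distinct ground instances.
Number of ground instances = 147^2 = 21609.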